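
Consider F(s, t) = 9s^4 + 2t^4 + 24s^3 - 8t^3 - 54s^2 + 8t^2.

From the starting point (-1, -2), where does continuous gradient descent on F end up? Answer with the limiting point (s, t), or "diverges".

F is separable, so gradient descent decouples: s follows -∂F/∂s, t follows -∂F/∂t.
∂F/∂s = 36s(s - 1)(s + 3); at s=-1 this is 144, so s decreases.
∂F/∂t = 8t(t - 2)(t - 1); at t=-2 this is -192, so t increases.
s converges to its nearest critical value -3 (a local min of the s-part); t converges to 0. The iterate converges to (-3, 0).

(-3, 0)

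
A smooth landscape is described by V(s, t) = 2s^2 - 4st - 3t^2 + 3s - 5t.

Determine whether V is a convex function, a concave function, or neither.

V is quadratic, so its Hessian is the constant matrix H = [[4, -4], [-4, -6]].
det(H) = -40, tr(H) = -2.
det(H) < 0, so H is indefinite: neither convex nor concave.

neither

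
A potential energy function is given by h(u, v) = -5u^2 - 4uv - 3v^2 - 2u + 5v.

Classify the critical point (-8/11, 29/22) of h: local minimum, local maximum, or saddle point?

The Hessian of h is constant: H = [[-10, -4], [-4, -6]].
det(H) = (-10)·(-6) − (-4)² = 44.
det(H) > 0 and tr(H) = -16 < 0, so H is negative definite and the point is a local maximum.

local maximum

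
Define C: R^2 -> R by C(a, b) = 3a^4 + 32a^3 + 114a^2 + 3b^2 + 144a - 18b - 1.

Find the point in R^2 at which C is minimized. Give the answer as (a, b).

(-1, 3)

C(a,b) separates as P(a) + Q(b) − 1, so its minimum is min P + min Q − 1.
P'(a) = 12(a + 1)(a + 3)(a + 4) vanishes at a ∈ {-4, -3, -1}; Q'(b) = 6b - 18 vanishes at b ∈ {3}.
Local minima of P (where P''>0): P(-4)=-32, P(-1)=-59. Local minima of Q: Q(3)=-27.
So the global minimum of C is P(-1) + Q(3) − 1 = -59 − 27 − 1 = -87, attained at (-1, 3).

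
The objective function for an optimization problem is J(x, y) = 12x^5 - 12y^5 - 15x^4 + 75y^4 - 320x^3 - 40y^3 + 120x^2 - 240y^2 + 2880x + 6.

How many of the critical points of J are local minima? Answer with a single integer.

4

J separates as a function of x plus a function of y, so ∇J=0 decouples.
∂J/∂x = 60(x - 4)(x - 2)(x + 2)(x + 3) = 0 at x ∈ {-3, -2, 2, 4}; ∂J/∂y = -60y(y - 4)(y - 2)(y + 1) = 0 at y ∈ {-1, 0, 2, 4}.
The Hessian is diagonal: diag(J_xx, J_yy). Second derivatives: J_xx(-3)=-2100, J_xx(-2)=1440, J_xx(2)=-2400, J_xx(4)=5040; J_yy(-1)=900, J_yy(0)=-480, J_yy(2)=720, J_yy(4)=-2400.
Local minima occur where both diagonal entries positive: (-2, -1), (-2, 2), (4, -1), (4, 2). Count: 4.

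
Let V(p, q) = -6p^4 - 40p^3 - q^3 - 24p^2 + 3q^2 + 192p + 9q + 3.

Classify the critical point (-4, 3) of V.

local maximum

The mixed partial ∂²V/∂p∂q is 0, so the Hessian at any point is diag(V_pp, V_qq) = diag(-24(3p^2 + 10p + 2), 6(-q + 1)).
At (-4, 3): H = diag(-240, -12).
Both eigenvalues are negative, so H is negative definite: a local maximum.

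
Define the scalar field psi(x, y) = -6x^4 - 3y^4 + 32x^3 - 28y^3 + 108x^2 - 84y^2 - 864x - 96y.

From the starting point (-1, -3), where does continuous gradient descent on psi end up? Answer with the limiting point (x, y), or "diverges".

psi is separable, so gradient descent decouples: x follows -∂psi/∂x, y follows -∂psi/∂y.
∂psi/∂x = -24(x - 4)(x - 3)(x + 3); at x=-1 this is -960, so x increases.
∂psi/∂y = -12(y + 1)(y + 2)(y + 4); at y=-3 this is -24, so y increases.
x converges to its nearest critical value 3 (a local min of the x-part); y converges to -2. The iterate converges to (3, -2).

(3, -2)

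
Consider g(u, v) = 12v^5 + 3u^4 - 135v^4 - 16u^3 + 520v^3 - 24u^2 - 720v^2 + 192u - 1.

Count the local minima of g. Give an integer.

4

g separates as a function of u plus a function of v, so ∇g=0 decouples.
∂g/∂u = 12(u - 4)(u - 2)(u + 2) = 0 at u ∈ {-2, 2, 4}; ∂g/∂v = 60v(v - 4)(v - 3)(v - 2) = 0 at v ∈ {0, 2, 3, 4}.
The Hessian is diagonal: diag(g_uu, g_vv). Second derivatives: g_uu(-2)=288, g_uu(2)=-96, g_uu(4)=144; g_vv(0)=-1440, g_vv(2)=240, g_vv(3)=-180, g_vv(4)=480.
Local minima occur where both diagonal entries positive: (-2, 2), (-2, 4), (4, 2), (4, 4). Count: 4.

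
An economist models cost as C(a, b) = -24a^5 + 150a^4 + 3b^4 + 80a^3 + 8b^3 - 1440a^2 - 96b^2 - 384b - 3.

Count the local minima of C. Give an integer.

4

C separates as a function of a plus a function of b, so ∇C=0 decouples.
∂C/∂a = -120a(a - 4)(a - 3)(a + 2) = 0 at a ∈ {-2, 0, 3, 4}; ∂C/∂b = 12(b - 4)(b + 2)(b + 4) = 0 at b ∈ {-4, -2, 4}.
The Hessian is diagonal: diag(C_aa, C_bb). Second derivatives: C_aa(-2)=7200, C_aa(0)=-2880, C_aa(3)=1800, C_aa(4)=-2880; C_bb(-4)=192, C_bb(-2)=-144, C_bb(4)=576.
Local minima occur where both diagonal entries positive: (-2, -4), (-2, 4), (3, -4), (3, 4). Count: 4.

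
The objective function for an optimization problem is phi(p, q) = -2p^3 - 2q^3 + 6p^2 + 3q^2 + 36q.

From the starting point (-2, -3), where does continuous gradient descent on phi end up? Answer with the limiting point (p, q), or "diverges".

phi is separable, so gradient descent decouples: p follows -∂phi/∂p, q follows -∂phi/∂q.
∂phi/∂p = -6p(p - 2); at p=-2 this is -48, so p increases.
∂phi/∂q = -6(q - 3)(q + 2); at q=-3 this is -36, so q increases.
p converges to its nearest critical value 0 (a local min of the p-part); q converges to -2. The iterate converges to (0, -2).

(0, -2)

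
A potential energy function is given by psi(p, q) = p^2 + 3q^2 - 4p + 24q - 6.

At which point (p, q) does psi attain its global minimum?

(2, -4)

psi(p,q) separates as A(p) + B(q) − 6, so its minimum is min A + min B − 6.
A'(p) = 2p - 4 vanishes at p ∈ {2}; B'(q) = 6q + 24 vanishes at q ∈ {-4}.
Local minima of A (where A''>0): A(2)=-4. Local minima of B: B(-4)=-48.
So the global minimum of psi is A(2) + B(-4) − 6 = -4 − 48 − 6 = -58, attained at (2, -4).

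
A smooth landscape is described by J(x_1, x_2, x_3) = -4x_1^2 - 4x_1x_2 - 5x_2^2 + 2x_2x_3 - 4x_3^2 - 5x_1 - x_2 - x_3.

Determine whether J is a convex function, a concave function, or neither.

J is quadratic, so its Hessian is the constant matrix H = [[-8, -4, 0], [-4, -10, 2], [0, 2, -8]].
Leading principal minors: -8, 64, -480.
Signs alternate −, +, − ⇒ H ≺ 0 ⇒ concave.

concave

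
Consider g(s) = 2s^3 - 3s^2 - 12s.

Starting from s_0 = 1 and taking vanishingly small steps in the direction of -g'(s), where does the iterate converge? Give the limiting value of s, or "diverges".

2

g'(s) = 6(s - 2)(s + 1), so g'(1) = -12.
Gradient descent moves in the -g' direction, i.e. s is increasing.
The nearest critical point in that direction is s = 2, where g'' = 18 > 0 (a local minimum). The iterate converges there.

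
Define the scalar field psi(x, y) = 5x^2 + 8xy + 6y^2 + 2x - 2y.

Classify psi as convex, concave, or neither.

convex

psi is quadratic, so its Hessian is the constant matrix H = [[10, 8], [8, 12]].
det(H) = 56, tr(H) = 22.
det(H) > 0 and tr(H) > 0, so H is positive definite everywhere: convex.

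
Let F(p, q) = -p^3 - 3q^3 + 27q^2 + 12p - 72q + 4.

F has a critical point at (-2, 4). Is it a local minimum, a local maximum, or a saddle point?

saddle point

The mixed partial ∂²F/∂p∂q is 0, so the Hessian at any point is diag(F_pp, F_qq) = diag(-6p, 18(-q + 3)).
At (-2, 4): H = diag(12, -18).
The eigenvalues have opposite signs, so H is indefinite: a saddle point.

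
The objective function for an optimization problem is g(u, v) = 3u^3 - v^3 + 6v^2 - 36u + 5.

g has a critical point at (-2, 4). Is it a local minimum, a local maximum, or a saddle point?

local maximum

The mixed partial ∂²g/∂u∂v is 0, so the Hessian at any point is diag(g_uu, g_vv) = diag(18u, 6(-v + 2)).
At (-2, 4): H = diag(-36, -12).
Both eigenvalues are negative, so H is negative definite: a local maximum.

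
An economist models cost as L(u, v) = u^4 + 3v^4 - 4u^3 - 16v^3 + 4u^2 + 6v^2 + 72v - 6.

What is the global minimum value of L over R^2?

L(u,v) separates as P(u) + Q(v) − 6, so its minimum is min P + min Q − 6.
P'(u) = 4u(u - 2)(u - 1) vanishes at u ∈ {0, 1, 2}; Q'(v) = 12(v - 3)(v - 2)(v + 1) vanishes at v ∈ {-1, 2, 3}.
Local minima of P (where P''>0): P(0)=0, P(2)=0. Local minima of Q: Q(-1)=-47, Q(3)=81.
So the global minimum of L is P(0) + Q(-1) − 6 = 0 − 47 − 6 = -53, attained at (0, -1).

-53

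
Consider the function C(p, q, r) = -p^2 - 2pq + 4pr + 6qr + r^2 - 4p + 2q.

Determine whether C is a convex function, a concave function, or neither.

C is quadratic, so its Hessian is the constant matrix H = [[-2, -2, 4], [-2, 0, 6], [4, 6, 2]].
Leading principal minors: -2, -4, -32.
Neither pattern holds ⇒ H is indefinite ⇒ neither convex nor concave.

neither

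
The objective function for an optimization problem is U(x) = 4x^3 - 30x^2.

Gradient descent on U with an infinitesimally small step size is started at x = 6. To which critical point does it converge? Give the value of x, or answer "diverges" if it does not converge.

5

U'(x) = 12x(x - 5), so U'(6) = 72.
Gradient descent moves in the -U' direction, i.e. x is decreasing.
The nearest critical point in that direction is x = 5, where U'' = 60 > 0 (a local minimum). The iterate converges there.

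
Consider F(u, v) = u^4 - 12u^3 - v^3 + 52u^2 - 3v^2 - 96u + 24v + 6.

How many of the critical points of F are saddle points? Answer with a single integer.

F separates as a function of u plus a function of v, so ∇F=0 decouples.
∂F/∂u = 4(u - 4)(u - 3)(u - 2) = 0 at u ∈ {2, 3, 4}; ∂F/∂v = -3(v - 2)(v + 4) = 0 at v ∈ {-4, 2}.
The Hessian is diagonal: diag(F_uu, F_vv). Second derivatives: F_uu(2)=8, F_uu(3)=-4, F_uu(4)=8; F_vv(-4)=18, F_vv(2)=-18.
Saddle points occur where the two diagonal entries have opposite signs: (2, 2), (3, -4), (4, 2). Count: 3.

3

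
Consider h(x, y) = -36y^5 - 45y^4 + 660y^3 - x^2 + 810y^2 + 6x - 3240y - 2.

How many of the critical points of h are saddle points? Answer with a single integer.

2

h separates as a function of x plus a function of y, so ∇h=0 decouples.
∂h/∂x = -2(x - 3) = 0 at x ∈ {3}; ∂h/∂y = -180(y - 3)(y - 1)(y + 2)(y + 3) = 0 at y ∈ {-3, -2, 1, 3}.
The Hessian is diagonal: diag(h_xx, h_yy). Second derivatives: h_xx(3)=-2; h_yy(-3)=4320, h_yy(-2)=-2700, h_yy(1)=4320, h_yy(3)=-10800.
Saddle points occur where the two diagonal entries have opposite signs: (3, -3), (3, 1). Count: 2.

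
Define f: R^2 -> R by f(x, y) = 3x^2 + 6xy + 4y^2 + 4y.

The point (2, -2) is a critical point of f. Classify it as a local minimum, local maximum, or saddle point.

The Hessian of f is constant: H = [[6, 6], [6, 8]].
det(H) = 6·8 − 6² = 12.
det(H) > 0 and tr(H) = 14 > 0, so H is positive definite and the point is a local minimum.

local minimum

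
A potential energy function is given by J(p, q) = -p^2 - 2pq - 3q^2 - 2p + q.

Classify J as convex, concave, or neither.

concave

J is quadratic, so its Hessian is the constant matrix H = [[-2, -2], [-2, -6]].
det(H) = 8, tr(H) = -8.
det(H) > 0 and tr(H) < 0, so H is negative definite everywhere: concave.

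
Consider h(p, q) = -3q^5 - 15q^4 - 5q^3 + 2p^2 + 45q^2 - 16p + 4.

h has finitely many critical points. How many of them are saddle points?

h separates as a function of p plus a function of q, so ∇h=0 decouples.
∂h/∂p = 4(p - 4) = 0 at p ∈ {4}; ∂h/∂q = -15q(q - 1)(q + 2)(q + 3) = 0 at q ∈ {-3, -2, 0, 1}.
The Hessian is diagonal: diag(h_pp, h_qq). Second derivatives: h_pp(4)=4; h_qq(-3)=180, h_qq(-2)=-90, h_qq(0)=90, h_qq(1)=-180.
Saddle points occur where the two diagonal entries have opposite signs: (4, -2), (4, 1). Count: 2.

2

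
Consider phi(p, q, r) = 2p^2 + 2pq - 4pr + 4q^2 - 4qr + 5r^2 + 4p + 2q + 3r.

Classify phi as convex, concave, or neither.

convex

phi is quadratic, so its Hessian is the constant matrix H = [[4, 2, -4], [2, 8, -4], [-4, -4, 10]].
Leading principal minors: 4, 28, 152.
All positive ⇒ H ≻ 0 ⇒ convex.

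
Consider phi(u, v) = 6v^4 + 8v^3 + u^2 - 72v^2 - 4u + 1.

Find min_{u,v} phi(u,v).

-381

phi(u,v) separates as P(u) + Q(v) + 1, so its minimum is min P + min Q + 1.
P'(u) = 2u - 4 vanishes at u ∈ {2}; Q'(v) = 24v(v - 2)(v + 3) vanishes at v ∈ {-3, 0, 2}.
Local minima of P (where P''>0): P(2)=-4. Local minima of Q: Q(-3)=-378, Q(2)=-128.
So the global minimum of phi is P(2) + Q(-3) + 1 = -4 − 378 + 1 = -381, attained at (2, -3).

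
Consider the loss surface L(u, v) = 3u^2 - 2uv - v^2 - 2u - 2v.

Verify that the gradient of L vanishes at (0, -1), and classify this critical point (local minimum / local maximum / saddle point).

saddle point

∇L = (6u - 2v - 2, -2u - 2v - 2); substituting (0, -1) gives ∇L = (0, 0), so (0, -1) is indeed a critical point.
The Hessian of L is constant: H = [[6, -2], [-2, -2]].
det(H) = 6·(-2) − (-2)² = -16.
Since det(H) < 0, H is indefinite and the critical point is a saddle point.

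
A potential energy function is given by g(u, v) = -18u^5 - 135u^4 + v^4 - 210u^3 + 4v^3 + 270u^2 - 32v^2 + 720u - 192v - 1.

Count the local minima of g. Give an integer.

4

g separates as a function of u plus a function of v, so ∇g=0 decouples.
∂g/∂u = -90(u - 1)(u + 1)(u + 2)(u + 4) = 0 at u ∈ {-4, -2, -1, 1}; ∂g/∂v = 4(v - 4)(v + 3)(v + 4) = 0 at v ∈ {-4, -3, 4}.
The Hessian is diagonal: diag(g_uu, g_vv). Second derivatives: g_uu(-4)=2700, g_uu(-2)=-540, g_uu(-1)=540, g_uu(1)=-2700; g_vv(-4)=32, g_vv(-3)=-28, g_vv(4)=224.
Local minima occur where both diagonal entries positive: (-4, -4), (-4, 4), (-1, -4), (-1, 4). Count: 4.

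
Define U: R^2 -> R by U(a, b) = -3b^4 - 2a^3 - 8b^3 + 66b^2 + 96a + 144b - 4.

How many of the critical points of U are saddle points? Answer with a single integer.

U separates as a function of a plus a function of b, so ∇U=0 decouples.
∂U/∂a = -6(a - 4)(a + 4) = 0 at a ∈ {-4, 4}; ∂U/∂b = -12(b - 3)(b + 1)(b + 4) = 0 at b ∈ {-4, -1, 3}.
The Hessian is diagonal: diag(U_aa, U_bb). Second derivatives: U_aa(-4)=48, U_aa(4)=-48; U_bb(-4)=-252, U_bb(-1)=144, U_bb(3)=-336.
Saddle points occur where the two diagonal entries have opposite signs: (-4, -4), (-4, 3), (4, -1). Count: 3.

3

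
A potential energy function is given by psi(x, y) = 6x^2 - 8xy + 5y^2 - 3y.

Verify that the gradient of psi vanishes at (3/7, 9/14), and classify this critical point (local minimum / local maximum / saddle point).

local minimum

∇psi = (12x - 8y, -8x + 10y - 3); substituting (3/7, 9/14) gives ∇psi = (0, 0), so (3/7, 9/14) is indeed a critical point.
The Hessian of psi is constant: H = [[12, -8], [-8, 10]].
det(H) = 12·10 − (-8)² = 56.
det(H) > 0 and tr(H) = 22 > 0, so H is positive definite and the point is a local minimum.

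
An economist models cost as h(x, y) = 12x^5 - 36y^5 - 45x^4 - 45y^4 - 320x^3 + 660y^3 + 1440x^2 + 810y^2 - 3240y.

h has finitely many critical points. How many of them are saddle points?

8

h separates as a function of x plus a function of y, so ∇h=0 decouples.
∂h/∂x = 60x(x - 4)(x - 3)(x + 4) = 0 at x ∈ {-4, 0, 3, 4}; ∂h/∂y = -180(y - 3)(y - 1)(y + 2)(y + 3) = 0 at y ∈ {-3, -2, 1, 3}.
The Hessian is diagonal: diag(h_xx, h_yy). Second derivatives: h_xx(-4)=-13440, h_xx(0)=2880, h_xx(3)=-1260, h_xx(4)=1920; h_yy(-3)=4320, h_yy(-2)=-2700, h_yy(1)=4320, h_yy(3)=-10800.
Saddle points occur where the two diagonal entries have opposite signs: (-4, -3), (-4, 1), (0, -2), (0, 3), (3, -3), (3, 1), (4, -2), (4, 3). Count: 8.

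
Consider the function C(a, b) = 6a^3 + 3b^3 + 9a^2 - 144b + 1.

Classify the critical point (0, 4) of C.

local minimum

The mixed partial ∂²C/∂a∂b is 0, so the Hessian at any point is diag(C_aa, C_bb) = diag(18(2a + 1), 18b).
At (0, 4): H = diag(18, 72).
Both eigenvalues are positive, so H is positive definite: a local minimum.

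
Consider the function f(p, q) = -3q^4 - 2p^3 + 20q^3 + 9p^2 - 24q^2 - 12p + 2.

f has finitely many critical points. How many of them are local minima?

1

f separates as a function of p plus a function of q, so ∇f=0 decouples.
∂f/∂p = -6(p - 2)(p - 1) = 0 at p ∈ {1, 2}; ∂f/∂q = -12q(q - 4)(q - 1) = 0 at q ∈ {0, 1, 4}.
The Hessian is diagonal: diag(f_pp, f_qq). Second derivatives: f_pp(1)=6, f_pp(2)=-6; f_qq(0)=-48, f_qq(1)=36, f_qq(4)=-144.
Local minima occur where both diagonal entries positive: (1, 1). Count: 1.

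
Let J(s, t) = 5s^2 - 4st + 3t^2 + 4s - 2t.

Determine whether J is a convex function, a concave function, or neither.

convex

J is quadratic, so its Hessian is the constant matrix H = [[10, -4], [-4, 6]].
det(H) = 44, tr(H) = 16.
det(H) > 0 and tr(H) > 0, so H is positive definite everywhere: convex.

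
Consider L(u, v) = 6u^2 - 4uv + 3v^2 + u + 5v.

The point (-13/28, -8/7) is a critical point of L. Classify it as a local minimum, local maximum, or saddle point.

The Hessian of L is constant: H = [[12, -4], [-4, 6]].
det(H) = 12·6 − (-4)² = 56.
det(H) > 0 and tr(H) = 18 > 0, so H is positive definite and the point is a local minimum.

local minimum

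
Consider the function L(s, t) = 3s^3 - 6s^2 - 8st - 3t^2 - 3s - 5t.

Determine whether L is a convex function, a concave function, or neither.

neither

The term 3s^3 is cubic, so the Hessian is not constant.
∂²L/∂s² = 18s - 12, which takes both signs as s varies (negative for sufficiently negative s). A diagonal entry of the Hessian changing sign means the Hessian is neither positive- nor negative-semidefinite on all of R^2.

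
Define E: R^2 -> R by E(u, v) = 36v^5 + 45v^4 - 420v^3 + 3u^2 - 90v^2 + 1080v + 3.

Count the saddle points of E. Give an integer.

E separates as a function of u plus a function of v, so ∇E=0 decouples.
∂E/∂u = 6u = 0 at u ∈ {0}; ∂E/∂v = 180(v - 2)(v - 1)(v + 1)(v + 3) = 0 at v ∈ {-3, -1, 1, 2}.
The Hessian is diagonal: diag(E_uu, E_vv). Second derivatives: E_uu(0)=6; E_vv(-3)=-7200, E_vv(-1)=2160, E_vv(1)=-1440, E_vv(2)=2700.
Saddle points occur where the two diagonal entries have opposite signs: (0, -3), (0, 1). Count: 2.

2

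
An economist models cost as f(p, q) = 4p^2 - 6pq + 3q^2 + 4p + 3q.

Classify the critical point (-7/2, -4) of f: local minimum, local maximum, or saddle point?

local minimum

The Hessian of f is constant: H = [[8, -6], [-6, 6]].
det(H) = 8·6 − (-6)² = 12.
det(H) > 0 and tr(H) = 14 > 0, so H is positive definite and the point is a local minimum.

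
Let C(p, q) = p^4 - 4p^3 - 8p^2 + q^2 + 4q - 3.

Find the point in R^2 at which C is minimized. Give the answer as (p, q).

C(p,q) separates as A(p) + B(q) − 3, so its minimum is min A + min B − 3.
A'(p) = 4p(p - 4)(p + 1) vanishes at p ∈ {-1, 0, 4}; B'(q) = 2q + 4 vanishes at q ∈ {-2}.
Local minima of A (where A''>0): A(-1)=-3, A(4)=-128. Local minima of B: B(-2)=-4.
So the global minimum of C is A(4) + B(-2) − 3 = -128 − 4 − 3 = -135, attained at (4, -2).

(4, -2)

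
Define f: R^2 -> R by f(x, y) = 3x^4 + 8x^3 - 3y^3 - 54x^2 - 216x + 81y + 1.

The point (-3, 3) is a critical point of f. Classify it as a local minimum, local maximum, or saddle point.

The mixed partial ∂²f/∂x∂y is 0, so the Hessian at any point is diag(f_xx, f_yy) = diag(12(3x^2 + 4x - 9), -18y).
At (-3, 3): H = diag(72, -54).
The eigenvalues have opposite signs, so H is indefinite: a saddle point.

saddle point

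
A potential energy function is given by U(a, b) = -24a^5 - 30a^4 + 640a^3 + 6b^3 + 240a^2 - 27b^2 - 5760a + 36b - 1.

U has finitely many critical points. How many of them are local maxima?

U separates as a function of a plus a function of b, so ∇U=0 decouples.
∂U/∂a = -120(a - 3)(a - 2)(a + 2)(a + 4) = 0 at a ∈ {-4, -2, 2, 3}; ∂U/∂b = 18(b - 2)(b - 1) = 0 at b ∈ {1, 2}.
The Hessian is diagonal: diag(U_aa, U_bb). Second derivatives: U_aa(-4)=10080, U_aa(-2)=-4800, U_aa(2)=2880, U_aa(3)=-4200; U_bb(1)=-18, U_bb(2)=18.
Local maxima occur where both diagonal entries negative: (-2, 1), (3, 1). Count: 2.

2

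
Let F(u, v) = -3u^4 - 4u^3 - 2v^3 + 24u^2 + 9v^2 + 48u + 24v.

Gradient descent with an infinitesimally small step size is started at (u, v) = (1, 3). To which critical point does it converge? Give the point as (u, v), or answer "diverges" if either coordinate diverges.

(-1, -1)

F is separable, so gradient descent decouples: u follows -∂F/∂u, v follows -∂F/∂v.
∂F/∂u = -12(u - 2)(u + 1)(u + 2); at u=1 this is 72, so u decreases.
∂F/∂v = -6(v - 4)(v + 1); at v=3 this is 24, so v decreases.
u converges to its nearest critical value -1 (a local min of the u-part); v converges to -1. The iterate converges to (-1, -1).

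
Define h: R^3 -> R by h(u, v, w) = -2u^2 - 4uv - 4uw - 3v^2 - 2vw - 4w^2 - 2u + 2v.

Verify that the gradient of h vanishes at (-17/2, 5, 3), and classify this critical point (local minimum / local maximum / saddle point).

local maximum

∇h = (-4u - 4v - 4w - 2, -4u - 6v - 2w + 2, -4u - 2v - 8w); substituting (-17/2, 5, 3) gives ∇h = (0, 0, 0), so (-17/2, 5, 3) is indeed a critical point.
The Hessian is constant: H = [[-4, -4, -4], [-4, -6, -2], [-4, -2, -8]].
Leading principal minors: Δ₁ = -4, Δ₂ = 8, Δ₃ = -16.
The minors alternate sign starting negative (−, +, −), so H is negative definite: a local maximum.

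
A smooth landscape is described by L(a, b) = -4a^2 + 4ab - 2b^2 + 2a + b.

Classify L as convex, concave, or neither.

concave

L is quadratic, so its Hessian is the constant matrix H = [[-8, 4], [4, -4]].
det(H) = 16, tr(H) = -12.
det(H) > 0 and tr(H) < 0, so H is negative definite everywhere: concave.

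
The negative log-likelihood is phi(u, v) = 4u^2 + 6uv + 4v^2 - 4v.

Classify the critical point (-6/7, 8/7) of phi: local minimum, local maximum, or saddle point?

local minimum

The Hessian of phi is constant: H = [[8, 6], [6, 8]].
det(H) = 8·8 − 6² = 28.
det(H) > 0 and tr(H) = 16 > 0, so H is positive definite and the point is a local minimum.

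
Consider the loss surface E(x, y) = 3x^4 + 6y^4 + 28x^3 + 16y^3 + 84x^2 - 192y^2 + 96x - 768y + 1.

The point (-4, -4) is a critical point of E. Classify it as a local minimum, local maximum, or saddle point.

The mixed partial ∂²E/∂x∂y is 0, so the Hessian at any point is diag(E_xx, E_yy) = diag(12(3x^2 + 14x + 14), 24(3y^2 + 4y - 16)).
At (-4, -4): H = diag(72, 384).
Both eigenvalues are positive, so H is positive definite: a local minimum.

local minimum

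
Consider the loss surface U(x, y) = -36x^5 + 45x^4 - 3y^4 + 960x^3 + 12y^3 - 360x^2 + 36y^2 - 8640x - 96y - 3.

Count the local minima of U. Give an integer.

2

U separates as a function of x plus a function of y, so ∇U=0 decouples.
∂U/∂x = -180(x - 4)(x - 2)(x + 2)(x + 3) = 0 at x ∈ {-3, -2, 2, 4}; ∂U/∂y = -12(y - 4)(y - 1)(y + 2) = 0 at y ∈ {-2, 1, 4}.
The Hessian is diagonal: diag(U_xx, U_yy). Second derivatives: U_xx(-3)=6300, U_xx(-2)=-4320, U_xx(2)=7200, U_xx(4)=-15120; U_yy(-2)=-216, U_yy(1)=108, U_yy(4)=-216.
Local minima occur where both diagonal entries positive: (-3, 1), (2, 1). Count: 2.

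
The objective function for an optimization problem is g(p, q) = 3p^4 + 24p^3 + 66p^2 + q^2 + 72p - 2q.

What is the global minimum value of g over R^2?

-28

g(p,q) separates as A(p) + B(q), so its minimum is min A + min B.
A'(p) = 12(p + 1)(p + 2)(p + 3) vanishes at p ∈ {-3, -2, -1}; B'(q) = 2q - 2 vanishes at q ∈ {1}.
Local minima of A (where A''>0): A(-3)=-27, A(-1)=-27. Local minima of B: B(1)=-1.
So the global minimum of g is A(-3) + B(1) = -27 − 1 = -28, attained at (-3, 1).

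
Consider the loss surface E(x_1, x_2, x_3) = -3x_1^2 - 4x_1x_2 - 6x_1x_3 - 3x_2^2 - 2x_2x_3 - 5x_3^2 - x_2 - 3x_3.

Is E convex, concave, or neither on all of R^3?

E is quadratic, so its Hessian is the constant matrix H = [[-6, -4, -6], [-4, -6, -2], [-6, -2, -10]].
Leading principal minors: -6, 20, -56.
Signs alternate −, +, − ⇒ H ≺ 0 ⇒ concave.

concave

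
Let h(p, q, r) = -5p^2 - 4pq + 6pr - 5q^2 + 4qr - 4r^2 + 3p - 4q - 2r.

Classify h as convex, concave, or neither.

h is quadratic, so its Hessian is the constant matrix H = [[-10, -4, 6], [-4, -10, 4], [6, 4, -8]].
Leading principal minors: -10, 84, -344.
Signs alternate −, +, − ⇒ H ≺ 0 ⇒ concave.

concave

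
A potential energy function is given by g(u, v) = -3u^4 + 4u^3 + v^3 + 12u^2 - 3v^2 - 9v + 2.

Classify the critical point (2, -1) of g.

The mixed partial ∂²g/∂u∂v is 0, so the Hessian at any point is diag(g_uu, g_vv) = diag(12(-3u^2 + 2u + 2), 6(v - 1)).
At (2, -1): H = diag(-72, -12).
Both eigenvalues are negative, so H is negative definite: a local maximum.

local maximum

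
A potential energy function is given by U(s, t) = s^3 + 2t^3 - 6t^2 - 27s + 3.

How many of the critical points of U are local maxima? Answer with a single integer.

U separates as a function of s plus a function of t, so ∇U=0 decouples.
∂U/∂s = 3(s - 3)(s + 3) = 0 at s ∈ {-3, 3}; ∂U/∂t = 6t(t - 2) = 0 at t ∈ {0, 2}.
The Hessian is diagonal: diag(U_ss, U_tt). Second derivatives: U_ss(-3)=-18, U_ss(3)=18; U_tt(0)=-12, U_tt(2)=12.
Local maxima occur where both diagonal entries negative: (-3, 0). Count: 1.

1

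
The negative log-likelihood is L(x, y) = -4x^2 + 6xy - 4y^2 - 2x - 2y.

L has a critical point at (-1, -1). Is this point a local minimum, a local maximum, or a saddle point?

The Hessian of L is constant: H = [[-8, 6], [6, -8]].
det(H) = (-8)·(-8) − 6² = 28.
det(H) > 0 and tr(H) = -16 < 0, so H is negative definite and the point is a local maximum.

local maximum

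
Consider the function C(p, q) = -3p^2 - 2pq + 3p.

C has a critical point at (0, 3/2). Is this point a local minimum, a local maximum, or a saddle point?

saddle point

The Hessian of C is constant: H = [[-6, -2], [-2, 0]].
det(H) = (-6)·0 − (-2)² = -4.
Since det(H) < 0, H is indefinite and the critical point is a saddle point.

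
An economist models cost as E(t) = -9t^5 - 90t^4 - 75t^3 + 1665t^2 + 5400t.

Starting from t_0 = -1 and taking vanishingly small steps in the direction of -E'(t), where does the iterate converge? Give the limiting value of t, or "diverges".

-2

E'(t) = -45(t - 3)(t + 2)(t + 4)(t + 5), so E'(-1) = 2160.
Gradient descent moves in the -E' direction, i.e. t is decreasing.
The nearest critical point in that direction is t = -2, where E'' = 1350 > 0 (a local minimum). The iterate converges there.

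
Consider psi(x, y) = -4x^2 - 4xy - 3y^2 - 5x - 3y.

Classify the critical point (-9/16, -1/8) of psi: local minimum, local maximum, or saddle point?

local maximum

The Hessian of psi is constant: H = [[-8, -4], [-4, -6]].
det(H) = (-8)·(-6) − (-4)² = 32.
det(H) > 0 and tr(H) = -14 < 0, so H is negative definite and the point is a local maximum.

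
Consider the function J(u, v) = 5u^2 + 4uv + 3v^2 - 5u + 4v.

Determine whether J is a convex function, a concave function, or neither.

J is quadratic, so its Hessian is the constant matrix H = [[10, 4], [4, 6]].
det(H) = 44, tr(H) = 16.
det(H) > 0 and tr(H) > 0, so H is positive definite everywhere: convex.

convex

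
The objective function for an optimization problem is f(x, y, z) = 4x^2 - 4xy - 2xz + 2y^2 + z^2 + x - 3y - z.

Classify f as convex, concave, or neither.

convex

f is quadratic, so its Hessian is the constant matrix H = [[8, -4, -2], [-4, 4, 0], [-2, 0, 2]].
Leading principal minors: 8, 16, 16.
All positive ⇒ H ≻ 0 ⇒ convex.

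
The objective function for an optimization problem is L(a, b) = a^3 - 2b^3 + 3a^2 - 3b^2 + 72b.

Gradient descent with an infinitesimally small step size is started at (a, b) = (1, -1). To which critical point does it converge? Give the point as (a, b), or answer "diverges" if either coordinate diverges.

L is separable, so gradient descent decouples: a follows -∂L/∂a, b follows -∂L/∂b.
∂L/∂a = 3a(a + 2); at a=1 this is 9, so a decreases.
∂L/∂b = -6(b - 3)(b + 4); at b=-1 this is 72, so b decreases.
a converges to its nearest critical value 0 (a local min of the a-part); b converges to -4. The iterate converges to (0, -4).

(0, -4)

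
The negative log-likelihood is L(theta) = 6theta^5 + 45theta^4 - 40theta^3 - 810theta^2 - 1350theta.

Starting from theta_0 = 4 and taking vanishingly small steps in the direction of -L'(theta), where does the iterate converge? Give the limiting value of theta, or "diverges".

L'(theta) = 30(theta - 3)(theta + 1)(theta + 3)(theta + 5), so L'(4) = 9450.
Gradient descent moves in the -L' direction, i.e. theta is decreasing.
The nearest critical point in that direction is theta = 3, where L'' = 5760 > 0 (a local minimum). The iterate converges there.

3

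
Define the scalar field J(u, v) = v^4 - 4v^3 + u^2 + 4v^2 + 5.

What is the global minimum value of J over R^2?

5

J(u,v) separates as P(u) + Q(v) + 5, so its minimum is min P + min Q + 5.
P'(u) = 2u vanishes at u ∈ {0}; Q'(v) = 4v(v - 2)(v - 1) vanishes at v ∈ {0, 1, 2}.
Local minima of P (where P''>0): P(0)=0. Local minima of Q: Q(0)=0, Q(2)=0.
So the global minimum of J is P(0) + Q(0) + 5 = 0 + 0 + 5 = 5, attained at (0, 0).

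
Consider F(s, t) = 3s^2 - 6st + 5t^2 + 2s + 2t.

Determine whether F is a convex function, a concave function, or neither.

convex

F is quadratic, so its Hessian is the constant matrix H = [[6, -6], [-6, 10]].
det(H) = 24, tr(H) = 16.
det(H) > 0 and tr(H) > 0, so H is positive definite everywhere: convex.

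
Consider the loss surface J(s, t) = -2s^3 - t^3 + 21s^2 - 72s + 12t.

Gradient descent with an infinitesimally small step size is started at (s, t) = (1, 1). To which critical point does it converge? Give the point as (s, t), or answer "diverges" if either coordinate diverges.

(3, -2)

J is separable, so gradient descent decouples: s follows -∂J/∂s, t follows -∂J/∂t.
∂J/∂s = -6(s - 4)(s - 3); at s=1 this is -36, so s increases.
∂J/∂t = -3(t - 2)(t + 2); at t=1 this is 9, so t decreases.
s converges to its nearest critical value 3 (a local min of the s-part); t converges to -2. The iterate converges to (3, -2).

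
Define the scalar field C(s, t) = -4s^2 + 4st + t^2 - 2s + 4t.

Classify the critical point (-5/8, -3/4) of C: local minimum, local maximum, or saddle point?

The Hessian of C is constant: H = [[-8, 4], [4, 2]].
det(H) = (-8)·2 − 4² = -32.
Since det(H) < 0, H is indefinite and the critical point is a saddle point.

saddle point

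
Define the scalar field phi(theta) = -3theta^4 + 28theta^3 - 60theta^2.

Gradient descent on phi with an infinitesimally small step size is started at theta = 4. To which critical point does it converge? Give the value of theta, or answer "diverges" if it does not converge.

2

phi'(theta) = -12theta(theta - 5)(theta - 2), so phi'(4) = 96.
Gradient descent moves in the -phi' direction, i.e. theta is decreasing.
The nearest critical point in that direction is theta = 2, where phi'' = 72 > 0 (a local minimum). The iterate converges there.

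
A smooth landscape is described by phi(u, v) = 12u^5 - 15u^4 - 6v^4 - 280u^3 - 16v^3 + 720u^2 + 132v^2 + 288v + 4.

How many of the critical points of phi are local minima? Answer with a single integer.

phi separates as a function of u plus a function of v, so ∇phi=0 decouples.
∂phi/∂u = 60u(u - 3)(u - 2)(u + 4) = 0 at u ∈ {-4, 0, 2, 3}; ∂phi/∂v = -24(v - 3)(v + 1)(v + 4) = 0 at v ∈ {-4, -1, 3}.
The Hessian is diagonal: diag(phi_uu, phi_vv). Second derivatives: phi_uu(-4)=-10080, phi_uu(0)=1440, phi_uu(2)=-720, phi_uu(3)=1260; phi_vv(-4)=-504, phi_vv(-1)=288, phi_vv(3)=-672.
Local minima occur where both diagonal entries positive: (0, -1), (3, -1). Count: 2.

2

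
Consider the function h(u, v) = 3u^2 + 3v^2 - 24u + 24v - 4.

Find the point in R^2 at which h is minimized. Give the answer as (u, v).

h(u,v) separates as P(u) + Q(v) − 4, so its minimum is min P + min Q − 4.
P'(u) = 6u - 24 vanishes at u ∈ {4}; Q'(v) = 6v + 24 vanishes at v ∈ {-4}.
Local minima of P (where P''>0): P(4)=-48. Local minima of Q: Q(-4)=-48.
So the global minimum of h is P(4) + Q(-4) − 4 = -48 − 48 − 4 = -100, attained at (4, -4).

(4, -4)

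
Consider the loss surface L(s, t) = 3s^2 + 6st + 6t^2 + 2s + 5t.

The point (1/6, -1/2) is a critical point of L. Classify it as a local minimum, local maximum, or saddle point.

The Hessian of L is constant: H = [[6, 6], [6, 12]].
det(H) = 6·12 − 6² = 36.
det(H) > 0 and tr(H) = 18 > 0, so H is positive definite and the point is a local minimum.

local minimum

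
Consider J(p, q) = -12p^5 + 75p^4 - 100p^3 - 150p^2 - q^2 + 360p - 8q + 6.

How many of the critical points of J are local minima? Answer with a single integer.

0

J separates as a function of p plus a function of q, so ∇J=0 decouples.
∂J/∂p = -60(p - 3)(p - 2)(p - 1)(p + 1) = 0 at p ∈ {-1, 1, 2, 3}; ∂J/∂q = -2(q + 4) = 0 at q ∈ {-4}.
The Hessian is diagonal: diag(J_pp, J_qq). Second derivatives: J_pp(-1)=1440, J_pp(1)=-240, J_pp(2)=180, J_pp(3)=-480; J_qq(-4)=-2.
Local minima occur where both diagonal entries positive: none. Count: 0.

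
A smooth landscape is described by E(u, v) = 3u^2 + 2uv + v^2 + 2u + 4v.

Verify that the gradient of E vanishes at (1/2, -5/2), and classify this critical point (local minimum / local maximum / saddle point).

local minimum

∇E = (6u + 2v + 2, 2u + 2v + 4); substituting (1/2, -5/2) gives ∇E = (0, 0), so (1/2, -5/2) is indeed a critical point.
The Hessian of E is constant: H = [[6, 2], [2, 2]].
det(H) = 6·2 − 2² = 8.
det(H) > 0 and tr(H) = 8 > 0, so H is positive definite and the point is a local minimum.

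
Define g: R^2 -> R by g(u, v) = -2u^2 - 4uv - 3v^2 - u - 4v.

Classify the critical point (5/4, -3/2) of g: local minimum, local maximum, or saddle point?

The Hessian of g is constant: H = [[-4, -4], [-4, -6]].
det(H) = (-4)·(-6) − (-4)² = 8.
det(H) > 0 and tr(H) = -10 < 0, so H is negative definite and the point is a local maximum.

local maximum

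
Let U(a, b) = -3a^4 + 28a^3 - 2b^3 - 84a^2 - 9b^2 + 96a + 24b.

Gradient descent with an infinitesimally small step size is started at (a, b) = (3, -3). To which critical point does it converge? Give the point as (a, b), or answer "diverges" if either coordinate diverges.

(2, -4)

U is separable, so gradient descent decouples: a follows -∂U/∂a, b follows -∂U/∂b.
∂U/∂a = -12(a - 4)(a - 2)(a - 1); at a=3 this is 24, so a decreases.
∂U/∂b = -6(b - 1)(b + 4); at b=-3 this is 24, so b decreases.
a converges to its nearest critical value 2 (a local min of the a-part); b converges to -4. The iterate converges to (2, -4).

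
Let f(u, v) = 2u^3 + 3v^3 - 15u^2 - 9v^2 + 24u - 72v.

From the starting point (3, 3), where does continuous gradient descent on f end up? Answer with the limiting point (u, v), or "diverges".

f is separable, so gradient descent decouples: u follows -∂f/∂u, v follows -∂f/∂v.
∂f/∂u = 6(u - 4)(u - 1); at u=3 this is -12, so u increases.
∂f/∂v = 9(v - 4)(v + 2); at v=3 this is -45, so v increases.
u converges to its nearest critical value 4 (a local min of the u-part); v converges to 4. The iterate converges to (4, 4).

(4, 4)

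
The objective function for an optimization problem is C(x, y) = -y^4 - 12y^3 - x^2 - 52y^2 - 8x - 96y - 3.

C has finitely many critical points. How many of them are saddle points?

1

C separates as a function of x plus a function of y, so ∇C=0 decouples.
∂C/∂x = -2(x + 4) = 0 at x ∈ {-4}; ∂C/∂y = -4(y + 2)(y + 3)(y + 4) = 0 at y ∈ {-4, -3, -2}.
The Hessian is diagonal: diag(C_xx, C_yy). Second derivatives: C_xx(-4)=-2; C_yy(-4)=-8, C_yy(-3)=4, C_yy(-2)=-8.
Saddle points occur where the two diagonal entries have opposite signs: (-4, -3). Count: 1.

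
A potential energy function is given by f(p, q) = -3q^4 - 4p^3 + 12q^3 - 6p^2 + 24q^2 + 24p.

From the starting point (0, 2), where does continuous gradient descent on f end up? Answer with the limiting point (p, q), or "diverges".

f is separable, so gradient descent decouples: p follows -∂f/∂p, q follows -∂f/∂q.
∂f/∂p = -12(p - 1)(p + 2); at p=0 this is 24, so p decreases.
∂f/∂q = -12q(q - 4)(q + 1); at q=2 this is 144, so q decreases.
p converges to its nearest critical value -2 (a local min of the p-part); q converges to 0. The iterate converges to (-2, 0).

(-2, 0)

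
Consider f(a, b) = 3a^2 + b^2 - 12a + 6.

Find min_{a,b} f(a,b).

-6

f(a,b) separates as P(a) + Q(b) + 6, so its minimum is min P + min Q + 6.
P'(a) = 6a - 12 vanishes at a ∈ {2}; Q'(b) = 2b vanishes at b ∈ {0}.
Local minima of P (where P''>0): P(2)=-12. Local minima of Q: Q(0)=0.
So the global minimum of f is P(2) + Q(0) + 6 = -12 + 0 + 6 = -6, attained at (2, 0).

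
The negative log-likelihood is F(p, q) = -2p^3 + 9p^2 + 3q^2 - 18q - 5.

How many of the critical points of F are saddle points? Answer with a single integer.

1

F separates as a function of p plus a function of q, so ∇F=0 decouples.
∂F/∂p = -6p(p - 3) = 0 at p ∈ {0, 3}; ∂F/∂q = 6(q - 3) = 0 at q ∈ {3}.
The Hessian is diagonal: diag(F_pp, F_qq). Second derivatives: F_pp(0)=18, F_pp(3)=-18; F_qq(3)=6.
Saddle points occur where the two diagonal entries have opposite signs: (3, 3). Count: 1.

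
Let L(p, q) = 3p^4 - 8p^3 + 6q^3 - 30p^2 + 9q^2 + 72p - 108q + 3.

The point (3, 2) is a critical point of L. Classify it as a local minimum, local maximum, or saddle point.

local minimum

The mixed partial ∂²L/∂p∂q is 0, so the Hessian at any point is diag(L_pp, L_qq) = diag(12(3p^2 - 4p - 5), 18(2q + 1)).
At (3, 2): H = diag(120, 90).
Both eigenvalues are positive, so H is positive definite: a local minimum.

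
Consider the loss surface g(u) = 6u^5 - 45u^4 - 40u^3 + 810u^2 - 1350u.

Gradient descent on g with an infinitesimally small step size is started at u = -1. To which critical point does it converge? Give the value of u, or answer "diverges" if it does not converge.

g'(u) = 30(u - 5)(u - 3)(u - 1)(u + 3), so g'(-1) = -2880.
Gradient descent moves in the -g' direction, i.e. u is increasing.
The nearest critical point in that direction is u = 1, where g'' = 960 > 0 (a local minimum). The iterate converges there.

1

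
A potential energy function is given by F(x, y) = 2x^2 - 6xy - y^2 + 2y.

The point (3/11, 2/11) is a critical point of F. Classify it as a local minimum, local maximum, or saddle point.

saddle point

The Hessian of F is constant: H = [[4, -6], [-6, -2]].
det(H) = 4·(-2) − (-6)² = -44.
Since det(H) < 0, H is indefinite and the critical point is a saddle point.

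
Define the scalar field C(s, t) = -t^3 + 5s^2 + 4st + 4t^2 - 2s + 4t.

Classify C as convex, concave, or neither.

The term -t^3 is cubic, so the Hessian is not constant.
∂²C/∂t² = -6t + 8, which takes both signs as t varies (negative for sufficiently large t). A diagonal entry of the Hessian changing sign means the Hessian is neither positive- nor negative-semidefinite on all of R^2.

neither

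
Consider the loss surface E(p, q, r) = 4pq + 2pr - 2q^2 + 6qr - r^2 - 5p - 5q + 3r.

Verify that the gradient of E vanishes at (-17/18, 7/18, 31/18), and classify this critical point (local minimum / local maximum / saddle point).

∇E = (4q + 2r - 5, 4p - 4q + 6r - 5, 2p + 6q - 2r + 3); substituting (-17/18, 7/18, 31/18) gives ∇E = (0, 0, 0), so (-17/18, 7/18, 31/18) is indeed a critical point.
The Hessian is constant: H = [[0, 4, 2], [4, -4, 6], [2, 6, -2]].
Leading principal minors: Δ₁ = 0, Δ₂ = -16, Δ₃ = 144.
The minors fit neither the all-positive nor the alternating-sign pattern, so H is indefinite: a saddle point.

saddle point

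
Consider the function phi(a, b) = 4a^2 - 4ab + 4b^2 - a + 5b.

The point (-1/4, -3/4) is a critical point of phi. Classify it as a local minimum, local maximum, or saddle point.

local minimum

The Hessian of phi is constant: H = [[8, -4], [-4, 8]].
det(H) = 8·8 − (-4)² = 48.
det(H) > 0 and tr(H) = 16 > 0, so H is positive definite and the point is a local minimum.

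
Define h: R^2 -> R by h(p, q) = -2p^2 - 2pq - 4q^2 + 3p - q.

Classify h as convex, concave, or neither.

h is quadratic, so its Hessian is the constant matrix H = [[-4, -2], [-2, -8]].
det(H) = 28, tr(H) = -12.
det(H) > 0 and tr(H) < 0, so H is negative definite everywhere: concave.

concave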